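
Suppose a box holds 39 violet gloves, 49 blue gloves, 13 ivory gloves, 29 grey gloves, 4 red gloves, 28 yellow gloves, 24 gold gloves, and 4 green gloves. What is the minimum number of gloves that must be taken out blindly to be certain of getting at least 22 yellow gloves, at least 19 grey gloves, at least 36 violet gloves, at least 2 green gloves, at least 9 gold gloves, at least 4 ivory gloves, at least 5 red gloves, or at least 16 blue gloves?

Each of the 8 colors has its own threshold; avoid all of them simultaneously.
The worst case stops just short of every target: 35 violet, 15 blue, 3 ivory, 18 grey, 4 red, 21 yellow, 8 gold, 1 green — 35 + 15 + 3 + 18 + 4 + 21 + 8 + 1 = 105 gloves.
One more glove must push some color to its target, so 105 + 1 = 106.

106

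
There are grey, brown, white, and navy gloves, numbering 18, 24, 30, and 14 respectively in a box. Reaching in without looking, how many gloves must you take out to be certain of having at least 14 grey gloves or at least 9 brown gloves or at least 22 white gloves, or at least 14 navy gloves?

56

Each of the 4 colors has its own threshold; avoid all of them simultaneously.
The worst case stops just short of every target: 13 grey, 8 brown, 21 white, 13 navy — 13 + 8 + 21 + 13 = 55 gloves.
One more glove must push some color to its target, so 55 + 1 = 56.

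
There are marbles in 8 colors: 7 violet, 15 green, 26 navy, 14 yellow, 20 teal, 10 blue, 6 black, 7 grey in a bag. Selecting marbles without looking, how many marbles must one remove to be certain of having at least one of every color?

100

The hardest color to obtain is black: we could draw every other marble first — 105 − 6 = 99 marbles — without a single black one.
The next draw must be black, so 99 + 1 = 100.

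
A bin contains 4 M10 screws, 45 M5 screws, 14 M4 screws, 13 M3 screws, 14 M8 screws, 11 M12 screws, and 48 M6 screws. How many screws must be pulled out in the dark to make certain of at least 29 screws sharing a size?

Treat the 7 sizes as pigeonholes.
In the worst case we take at most 28 of each size, but all 4 M10, all 14 M4, all 13 M3, all 14 M8, and all 11 M12 (fewer than 28), giving 4 + 28 + 14 + 13 + 14 + 11 + 28 = 112.
One more screw then forces some size to 29, so 112 + 1 = 113.

113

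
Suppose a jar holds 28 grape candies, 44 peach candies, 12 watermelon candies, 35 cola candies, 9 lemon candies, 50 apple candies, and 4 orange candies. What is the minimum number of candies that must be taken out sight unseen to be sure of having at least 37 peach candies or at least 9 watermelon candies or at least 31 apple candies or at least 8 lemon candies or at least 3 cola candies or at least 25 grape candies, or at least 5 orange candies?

112

Each of the 7 flavors has its own threshold; avoid all of them simultaneously.
The worst case stops just short of every target: 24 grape, 36 peach, 8 watermelon, 2 cola, 7 lemon, 30 apple, 4 orange — 24 + 36 + 8 + 2 + 7 + 30 + 4 = 111 candies.
One more candy must push some flavor to its target, so 111 + 1 = 112.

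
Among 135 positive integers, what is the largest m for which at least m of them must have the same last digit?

There are 10 possible last digits, which serve as the pigeonholes.
If each of the 10 possible last digits held at most 13, the total would be at most 10 × 13 = 130 < 135, a contradiction.
So at least one holds ⌈135/10⌉ = 14.

14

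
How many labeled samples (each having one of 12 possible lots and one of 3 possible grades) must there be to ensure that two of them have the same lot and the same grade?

There are 12 × 3 = 36 (lot, grade) combinations acting as pigeonholes.
With 36 labeled samples we could place one in each, avoiding any repeat.
One more forces some (lot, grade) pair to hold 2, so 36 + 1 = 37.

37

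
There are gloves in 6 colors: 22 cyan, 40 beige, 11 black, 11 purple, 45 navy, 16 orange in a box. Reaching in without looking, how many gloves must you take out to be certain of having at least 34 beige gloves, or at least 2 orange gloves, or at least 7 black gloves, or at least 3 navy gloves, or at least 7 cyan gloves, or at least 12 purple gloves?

60

The worst case stops just short of every target: 6 cyan, 33 beige, 6 black, 11 purple, 2 navy, 1 orange — 6 + 33 + 6 + 11 + 2 + 1 = 59 gloves.
One more glove must push some color to its target, so 59 + 1 = 60.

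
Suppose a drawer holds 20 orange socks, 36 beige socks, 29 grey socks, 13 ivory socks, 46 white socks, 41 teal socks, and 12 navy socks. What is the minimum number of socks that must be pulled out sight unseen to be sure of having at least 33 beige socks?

194

The worst case draws every non-beige sock first: 20 + 29 + 13 + 46 + 41 + 12 = 161.
The next 33 draws are then forced to be beige, giving 161 + 33 = 194.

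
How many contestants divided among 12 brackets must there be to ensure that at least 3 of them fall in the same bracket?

There are 12 brackets acting as pigeonholes.
With 12 × 2 = 24 contestants we could place exactly 2 in each, with no class reaching 3.
One more forces some class to hold 3, so 24 + 1 = 25.

25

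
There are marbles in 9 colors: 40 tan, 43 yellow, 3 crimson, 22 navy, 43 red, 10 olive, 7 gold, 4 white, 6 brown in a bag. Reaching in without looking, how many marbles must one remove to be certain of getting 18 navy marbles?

174

To avoid navy marbles as long as possible, exhaust the other 8 colors first.
The worst case draws every non-navy marble first: 40 + 43 + 3 + 43 + 10 + 7 + 4 + 6 = 156.
The next 18 draws are then forced to be navy, giving 156 + 18 = 174.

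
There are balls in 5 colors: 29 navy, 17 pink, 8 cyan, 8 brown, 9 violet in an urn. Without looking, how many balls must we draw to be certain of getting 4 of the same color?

Treat the 5 colors as pigeonholes.
The worst case takes 3 balls of each color without reaching 4 of any: 5 × 3 = 15.
The next ball must bring some color to 4, so 15 + 1 = 16.

16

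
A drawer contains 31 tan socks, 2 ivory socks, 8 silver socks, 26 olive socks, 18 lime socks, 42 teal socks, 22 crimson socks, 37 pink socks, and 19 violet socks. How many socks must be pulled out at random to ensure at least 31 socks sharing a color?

186

Treat the 9 colors as pigeonholes.
In the worst case we take at most 30 of each color, but all 2 ivory, all 8 silver, all 26 olive, all 18 lime, all 22 crimson, and all 19 violet (fewer than 30), giving 30 + 2 + 8 + 26 + 18 + 30 + 22 + 30 + 19 = 185.
One more sock then forces some color to 31, so 185 + 1 = 186.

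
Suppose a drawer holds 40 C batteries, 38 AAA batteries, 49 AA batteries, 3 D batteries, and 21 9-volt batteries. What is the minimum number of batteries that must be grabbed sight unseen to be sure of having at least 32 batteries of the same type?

Treat the 5 types as pigeonholes.
In the worst case we take at most 31 of each type, but all 3 D and all 21 9-volt (fewer than 31), giving 31 + 31 + 31 + 3 + 21 = 117.
One more battery then forces some type to 32, so 117 + 1 = 118.

118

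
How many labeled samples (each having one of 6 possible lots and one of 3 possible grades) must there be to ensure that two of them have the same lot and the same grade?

19

There are 6 × 3 = 18 (lot, grade) combinations acting as pigeonholes.
With 18 labeled samples we could place one in each, avoiding any repeat.
One more forces some (lot, grade) pair to hold 2, so 18 + 1 = 19.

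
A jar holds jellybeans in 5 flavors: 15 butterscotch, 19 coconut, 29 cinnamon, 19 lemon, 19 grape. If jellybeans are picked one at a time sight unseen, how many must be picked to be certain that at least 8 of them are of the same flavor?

36

Treat the 5 flavors as pigeonholes.
The worst case takes 7 jellybeans of each flavor without reaching 8 of any: 5 × 7 = 35.
The next jellybean must bring some flavor to 8, so 35 + 1 = 36.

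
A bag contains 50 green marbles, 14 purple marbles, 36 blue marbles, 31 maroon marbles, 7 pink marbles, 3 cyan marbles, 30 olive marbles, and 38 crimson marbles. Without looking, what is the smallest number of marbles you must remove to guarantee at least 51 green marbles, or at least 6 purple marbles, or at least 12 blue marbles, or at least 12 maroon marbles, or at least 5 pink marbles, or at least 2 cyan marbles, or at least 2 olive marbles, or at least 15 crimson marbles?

The worst case stops just short of every target: 50 green, 5 purple, 11 blue, 11 maroon, 4 pink, 1 cyan, 1 olive, 14 crimson — 50 + 5 + 11 + 11 + 4 + 1 + 1 + 14 = 97 marbles.
One more marble must push some color to its target, so 97 + 1 = 98.

98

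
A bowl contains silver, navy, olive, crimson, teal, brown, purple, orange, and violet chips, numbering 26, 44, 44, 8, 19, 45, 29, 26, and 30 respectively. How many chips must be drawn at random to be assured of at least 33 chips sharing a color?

In the worst case we take at most 32 of each color, but all 26 silver, all 8 crimson, all 19 teal, all 29 purple, all 26 orange, and all 30 violet (fewer than 32), giving 26 + 32 + 32 + 8 + 19 + 32 + 29 + 26 + 30 = 234.
One more chip then forces some color to 33, so 234 + 1 = 235.

235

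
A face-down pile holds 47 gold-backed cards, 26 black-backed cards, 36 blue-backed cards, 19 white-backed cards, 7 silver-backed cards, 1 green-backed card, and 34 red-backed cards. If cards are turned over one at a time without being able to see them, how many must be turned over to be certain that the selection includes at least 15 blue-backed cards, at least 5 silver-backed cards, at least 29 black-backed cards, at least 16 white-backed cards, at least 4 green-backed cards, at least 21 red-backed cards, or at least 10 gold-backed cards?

Each of the 7 back colors has its own threshold; avoid all of them simultaneously.
The worst case stops just short of every target: 9 gold-backed, all 26 black-backed, 14 blue-backed, 15 white-backed, 4 silver-backed, all 1 green-backed, 20 red-backed — 9 + 26 + 14 + 15 + 4 + 1 + 20 = 89 cards.
One more card must push some back color to its target, so 89 + 1 = 90.

90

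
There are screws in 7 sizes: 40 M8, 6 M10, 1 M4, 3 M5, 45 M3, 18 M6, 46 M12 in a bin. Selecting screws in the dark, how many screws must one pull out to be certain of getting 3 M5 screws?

159

The worst case draws every non-M5 screw first: 40 + 6 + 1 + 45 + 18 + 46 = 156.
The next 3 draws are then forced to be M5, giving 156 + 3 = 159.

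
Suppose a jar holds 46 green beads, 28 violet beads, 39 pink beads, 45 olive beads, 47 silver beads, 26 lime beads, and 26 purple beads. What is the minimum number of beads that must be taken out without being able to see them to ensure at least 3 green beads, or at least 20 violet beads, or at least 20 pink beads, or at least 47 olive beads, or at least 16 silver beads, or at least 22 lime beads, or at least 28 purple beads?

148

The worst case stops just short of every target: 2 green, 19 violet, 19 pink, all 45 olive, 15 silver, 21 lime, all 26 purple — 2 + 19 + 19 + 45 + 15 + 21 + 26 = 147 beads.
One more bead must push some color to its target, so 147 + 1 = 148.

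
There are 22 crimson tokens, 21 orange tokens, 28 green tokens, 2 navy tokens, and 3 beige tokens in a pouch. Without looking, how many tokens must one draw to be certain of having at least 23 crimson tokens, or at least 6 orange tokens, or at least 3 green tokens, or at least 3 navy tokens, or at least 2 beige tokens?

33

The worst case stops just short of every target: 22 crimson, 5 orange, 2 green, 2 navy, 1 beige — 22 + 5 + 2 + 2 + 1 = 32 tokens.
One more token must push some color to its target, so 32 + 1 = 33.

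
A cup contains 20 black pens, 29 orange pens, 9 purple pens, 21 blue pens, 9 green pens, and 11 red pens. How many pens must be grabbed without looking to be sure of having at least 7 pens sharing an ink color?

37

Treat the 6 ink colors as pigeonholes.
The worst case takes 6 pens of each ink color without reaching 7 of any: 6 × 6 = 36.
The next pen must bring some ink color to 7, so 36 + 1 = 37.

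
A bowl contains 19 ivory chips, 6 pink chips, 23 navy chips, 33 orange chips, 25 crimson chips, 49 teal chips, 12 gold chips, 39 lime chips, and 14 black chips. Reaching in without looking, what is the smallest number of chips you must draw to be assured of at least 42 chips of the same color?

In the worst case we take at most 41 of each color, but all 19 ivory, all 6 pink, all 23 navy, all 33 orange, all 25 crimson, all 12 gold, all 39 lime, and all 14 black (fewer than 41), giving 19 + 6 + 23 + 33 + 25 + 41 + 12 + 39 + 14 = 212.
One more chip then forces some color to 42, so 212 + 1 = 213.

213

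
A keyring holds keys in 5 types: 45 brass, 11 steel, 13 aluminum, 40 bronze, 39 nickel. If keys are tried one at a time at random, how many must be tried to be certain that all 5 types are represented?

138

The hardest type to obtain is steel: we could draw every other key first — 148 − 11 = 137 keys — without a single steel one.
The next draw must be steel, so 137 + 1 = 138.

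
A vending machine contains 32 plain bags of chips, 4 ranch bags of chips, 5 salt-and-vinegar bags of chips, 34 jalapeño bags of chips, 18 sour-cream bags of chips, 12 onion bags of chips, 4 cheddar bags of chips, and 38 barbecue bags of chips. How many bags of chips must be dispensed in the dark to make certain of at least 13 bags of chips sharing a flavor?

74

In the worst case we take at most 12 of each flavor, but all 4 ranch, all 5 salt-and-vinegar, and all 4 cheddar (fewer than 12), giving 12 + 4 + 5 + 12 + 12 + 12 + 4 + 12 = 73.
One more bag of chips then forces some flavor to 13, so 73 + 1 = 74.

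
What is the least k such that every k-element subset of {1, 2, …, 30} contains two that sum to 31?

Partition {1, …, 30} into 15 pairs: {1,30}, {2,29}, …, {15,16}.
Choosing 15 integers — say the integers 1 through 15 — takes one from each pair and avoids the property.
Choosing 16 forces two into the same pair by pigeonhole, and those sum to 31. So 16.

16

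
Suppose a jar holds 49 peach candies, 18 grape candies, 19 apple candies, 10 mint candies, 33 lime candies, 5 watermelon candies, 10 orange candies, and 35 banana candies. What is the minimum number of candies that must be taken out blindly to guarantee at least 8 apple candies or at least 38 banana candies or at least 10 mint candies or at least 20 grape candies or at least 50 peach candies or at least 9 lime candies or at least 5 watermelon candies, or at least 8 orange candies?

138

Each of the 8 flavors has its own threshold; avoid all of them simultaneously.
The worst case stops just short of every target: 49 peach, all 18 grape, 7 apple, 9 mint, 8 lime, 4 watermelon, 7 orange, all 35 banana — 49 + 18 + 7 + 9 + 8 + 4 + 7 + 35 = 137 candies.
One more candy must push some flavor to its target, so 137 + 1 = 138.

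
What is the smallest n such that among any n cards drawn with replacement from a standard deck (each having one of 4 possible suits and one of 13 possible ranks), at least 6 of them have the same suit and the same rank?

There are 4 × 13 = 52 (suit, rank) combinations acting as pigeonholes.
With 52 × 5 = 260 cards drawn with replacement from a standard deck we could place exactly 5 in each, with no (suit, rank) pair reaching 6.
One more forces some (suit, rank) pair to hold 6, so 260 + 1 = 261.

261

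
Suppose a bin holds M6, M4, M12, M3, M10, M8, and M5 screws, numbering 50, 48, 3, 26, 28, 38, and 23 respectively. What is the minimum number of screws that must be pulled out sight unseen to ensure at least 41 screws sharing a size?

199

In the worst case we take at most 40 of each size, but all 3 M12, all 26 M3, all 28 M10, all 38 M8, and all 23 M5 (fewer than 40), giving 40 + 40 + 3 + 26 + 28 + 38 + 23 = 198.
One more screw then forces some size to 41, so 198 + 1 = 199.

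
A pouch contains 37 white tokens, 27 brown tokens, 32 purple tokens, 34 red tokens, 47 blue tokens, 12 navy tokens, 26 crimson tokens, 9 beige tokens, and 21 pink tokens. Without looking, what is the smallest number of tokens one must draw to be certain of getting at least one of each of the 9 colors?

237

The hardest color to obtain is beige: we could draw every other token first — 245 − 9 = 236 tokens — without a single beige one.
The next draw must be beige, so 236 + 1 = 237.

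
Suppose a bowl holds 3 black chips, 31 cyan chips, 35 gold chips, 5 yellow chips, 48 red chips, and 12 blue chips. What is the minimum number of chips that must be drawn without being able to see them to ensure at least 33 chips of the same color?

Treat the 6 colors as pigeonholes.
In the worst case we take at most 32 of each color, but all 3 black, all 31 cyan, all 5 yellow, and all 12 blue (fewer than 32), giving 3 + 31 + 32 + 5 + 32 + 12 = 115.
One more chip then forces some color to 33, so 115 + 1 = 116.

116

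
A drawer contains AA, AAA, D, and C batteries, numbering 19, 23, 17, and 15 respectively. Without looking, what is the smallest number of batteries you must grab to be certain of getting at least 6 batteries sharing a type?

21

The worst case takes 5 batteries of each type without reaching 6 of any: 4 × 5 = 20.
The next battery must bring some type to 6, so 20 + 1 = 21.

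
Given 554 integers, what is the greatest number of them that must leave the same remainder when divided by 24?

The 554 integers fall into 24 residue classes modulo 24.
If each of the 24 residue classes modulo 24 held at most 23, the total would be at most 24 × 23 = 552 < 554, a contradiction.
So at least one holds ⌈554/24⌉ = 24.

24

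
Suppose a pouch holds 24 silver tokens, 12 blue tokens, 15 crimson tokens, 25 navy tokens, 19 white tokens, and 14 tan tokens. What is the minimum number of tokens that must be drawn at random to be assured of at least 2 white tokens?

The worst case draws every non-white token first: 24 + 12 + 15 + 25 + 14 = 90.
The next 2 draws are then forced to be white, giving 90 + 2 = 92.

92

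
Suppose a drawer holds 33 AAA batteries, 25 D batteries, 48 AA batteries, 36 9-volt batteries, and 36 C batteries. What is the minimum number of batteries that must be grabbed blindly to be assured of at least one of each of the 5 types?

The hardest type to obtain is D: we could draw every other battery first — 178 − 25 = 153 batteries — without a single D one.
The next draw must be D, so 153 + 1 = 154.

154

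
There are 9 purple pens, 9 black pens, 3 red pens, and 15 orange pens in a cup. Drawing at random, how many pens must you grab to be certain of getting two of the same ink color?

The worst case takes 1 pen of each ink color without reaching 2 of any: 4 × 1 = 4.
The next pen must bring some ink color to 2, so 4 + 1 = 5.

5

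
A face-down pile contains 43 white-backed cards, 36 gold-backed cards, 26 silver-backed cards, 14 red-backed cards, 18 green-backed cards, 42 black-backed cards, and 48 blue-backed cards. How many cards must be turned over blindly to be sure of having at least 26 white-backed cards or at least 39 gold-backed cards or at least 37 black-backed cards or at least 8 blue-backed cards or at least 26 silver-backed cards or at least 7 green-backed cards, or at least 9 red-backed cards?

144

The worst case stops just short of every target: 25 white-backed, all 36 gold-backed, 25 silver-backed, 8 red-backed, 6 green-backed, 36 black-backed, 7 blue-backed — 25 + 36 + 25 + 8 + 6 + 36 + 7 = 143 cards.
One more card must push some back color to its target, so 143 + 1 = 144.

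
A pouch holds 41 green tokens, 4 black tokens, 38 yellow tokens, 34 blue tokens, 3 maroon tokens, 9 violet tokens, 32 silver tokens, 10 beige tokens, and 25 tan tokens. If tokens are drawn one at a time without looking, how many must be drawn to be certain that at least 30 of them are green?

185

To avoid green tokens as long as possible, exhaust the other 8 colors first.
The worst case draws every non-green token first: 4 + 38 + 34 + 3 + 9 + 32 + 10 + 25 = 155.
The next 30 draws are then forced to be green, giving 155 + 30 = 185.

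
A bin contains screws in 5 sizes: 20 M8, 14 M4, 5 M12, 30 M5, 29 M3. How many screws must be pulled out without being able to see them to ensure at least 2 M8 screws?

80

The worst case draws every non-M8 screw first: 14 + 5 + 30 + 29 = 78.
The next 2 draws are then forced to be M8, giving 78 + 2 = 80.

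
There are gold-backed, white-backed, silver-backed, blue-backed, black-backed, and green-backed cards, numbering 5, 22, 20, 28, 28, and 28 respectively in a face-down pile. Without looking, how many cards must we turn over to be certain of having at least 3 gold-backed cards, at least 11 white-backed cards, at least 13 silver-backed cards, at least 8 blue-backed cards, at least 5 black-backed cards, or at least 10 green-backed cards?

Each of the 6 back colors has its own threshold; avoid all of them simultaneously.
The worst case stops just short of every target: 2 gold-backed, 10 white-backed, 12 silver-backed, 7 blue-backed, 4 black-backed, 9 green-backed — 2 + 10 + 12 + 7 + 4 + 9 = 44 cards.
One more card must push some back color to its target, so 44 + 1 = 45.

45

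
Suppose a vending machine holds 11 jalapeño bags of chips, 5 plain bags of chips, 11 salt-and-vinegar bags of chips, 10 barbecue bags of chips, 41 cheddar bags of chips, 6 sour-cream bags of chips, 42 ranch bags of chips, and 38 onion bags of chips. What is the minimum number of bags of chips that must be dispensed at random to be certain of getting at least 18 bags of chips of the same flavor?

95

In the worst case we take at most 17 of each flavor, but all 11 jalapeño, all 5 plain, all 11 salt-and-vinegar, all 10 barbecue, and all 6 sour-cream (fewer than 17), giving 11 + 5 + 11 + 10 + 17 + 6 + 17 + 17 = 94.
One more bag of chips then forces some flavor to 18, so 94 + 1 = 95.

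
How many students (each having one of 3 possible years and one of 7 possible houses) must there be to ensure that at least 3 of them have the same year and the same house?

There are 3 × 7 = 21 (year, house) combinations acting as pigeonholes.
With 21 × 2 = 42 students we could place exactly 2 in each, with no (year, house) pair reaching 3.
One more forces some (year, house) pair to hold 3, so 42 + 1 = 43.

43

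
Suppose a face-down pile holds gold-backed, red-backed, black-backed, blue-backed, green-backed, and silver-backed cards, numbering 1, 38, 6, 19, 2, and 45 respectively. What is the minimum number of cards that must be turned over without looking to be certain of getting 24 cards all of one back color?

75

In the worst case we take at most 23 of each back color, but all 1 gold-backed, all 6 black-backed, all 19 blue-backed, and all 2 green-backed (fewer than 23), giving 1 + 23 + 6 + 19 + 2 + 23 = 74.
One more card then forces some back color to 24, so 74 + 1 = 75.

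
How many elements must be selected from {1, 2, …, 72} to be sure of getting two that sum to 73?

37

Partition {1, …, 72} into 36 pairs: {1,72}, {2,71}, …, {36,37}.
Choosing 36 integers — say the integers 1 through 36 — takes one from each pair and avoids the property.
Choosing 37 forces two into the same pair by pigeonhole, and those sum to 73. So 37.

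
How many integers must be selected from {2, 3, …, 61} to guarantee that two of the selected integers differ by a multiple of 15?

16

Group the integers by remainder mod 15; there are 15 residue classes, each nonempty in this range.
Choosing one from each class (15 integers) avoids any shared remainder.
One more choice must repeat a class, so two differ by a multiple of 15. Hence 15 + 1 = 16.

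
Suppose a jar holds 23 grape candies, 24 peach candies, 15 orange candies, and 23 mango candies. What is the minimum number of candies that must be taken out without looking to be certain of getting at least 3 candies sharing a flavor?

9

The worst case takes 2 candies of each flavor without reaching 3 of any: 4 × 2 = 8.
The next candy must bring some flavor to 3, so 8 + 1 = 9.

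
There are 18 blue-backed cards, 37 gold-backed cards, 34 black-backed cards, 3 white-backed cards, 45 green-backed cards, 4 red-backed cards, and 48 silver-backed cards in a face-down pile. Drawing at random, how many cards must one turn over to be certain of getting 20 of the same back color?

Treat the 7 back colors as pigeonholes.
In the worst case we take at most 19 of each back color, but all 18 blue-backed, all 3 white-backed, and all 4 red-backed (fewer than 19), giving 18 + 19 + 19 + 3 + 19 + 4 + 19 = 101.
One more card then forces some back color to 20, so 101 + 1 = 102.

102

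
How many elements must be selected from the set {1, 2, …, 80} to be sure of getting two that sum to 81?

41

Partition {1, …, 80} into 40 pairs: {1,80}, {2,79}, …, {40,41}.
Choosing 40 integers — say the integers 1 through 40 — takes one from each pair and avoids the property.
Choosing 41 forces two into the same pair by pigeonhole, and those sum to 81. So 41.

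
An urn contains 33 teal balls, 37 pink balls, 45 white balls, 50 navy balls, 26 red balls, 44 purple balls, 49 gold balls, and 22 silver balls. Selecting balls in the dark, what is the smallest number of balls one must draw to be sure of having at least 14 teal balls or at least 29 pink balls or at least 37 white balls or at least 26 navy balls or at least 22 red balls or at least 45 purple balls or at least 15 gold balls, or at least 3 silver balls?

184

The worst case stops just short of every target: 13 teal, 28 pink, 36 white, 25 navy, 21 red, 44 purple, 14 gold, 2 silver — 13 + 28 + 36 + 25 + 21 + 44 + 14 + 2 = 183 balls.
One more ball must push some color to its target, so 183 + 1 = 184.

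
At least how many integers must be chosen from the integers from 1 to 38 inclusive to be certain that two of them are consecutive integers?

Partition {1, …, 38} into 19 pairs: {1,2}, {3,4}, …, {37,38}.
Choosing 19 integers — say the 19 even numbers 2, 4, …, 38 — takes one from each pair and avoids the property.
Choosing 20 forces two into the same pair by pigeonhole, and those are consecutive. So 20.

20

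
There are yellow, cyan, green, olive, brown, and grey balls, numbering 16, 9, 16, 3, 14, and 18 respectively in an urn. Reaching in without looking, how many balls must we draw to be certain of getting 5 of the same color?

24

In the worst case we take at most 4 of each color, but all 3 olive (fewer than 4), giving 4 + 4 + 4 + 3 + 4 + 4 = 23.
One more ball then forces some color to 5, so 23 + 1 = 24.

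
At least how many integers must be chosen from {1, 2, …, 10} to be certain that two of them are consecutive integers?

Partition {1, …, 10} into 5 pairs: {1,2}, {3,4}, …, {9,10}.
Choosing 5 integers — say the 5 even numbers 2, 4, …, 10 — takes one from each pair and avoids the property.
Choosing 6 forces two into the same pair by pigeonhole, and those are consecutive. So 6.

6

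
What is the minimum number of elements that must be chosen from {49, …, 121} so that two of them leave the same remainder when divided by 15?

16

Group the integers by remainder mod 15; there are 15 residue classes, each nonempty in this range.
Choosing one from each class (15 integers) avoids any shared remainder.
One more choice must repeat a class, so two differ by a multiple of 15. Hence 15 + 1 = 16.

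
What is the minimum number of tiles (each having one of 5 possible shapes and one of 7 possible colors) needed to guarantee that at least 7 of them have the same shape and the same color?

211

There are 5 × 7 = 35 (shape, color) combinations acting as pigeonholes.
With 35 × 6 = 210 tiles we could place exactly 6 in each, with no (shape, color) pair reaching 7.
One more forces some (shape, color) pair to hold 7, so 210 + 1 = 211.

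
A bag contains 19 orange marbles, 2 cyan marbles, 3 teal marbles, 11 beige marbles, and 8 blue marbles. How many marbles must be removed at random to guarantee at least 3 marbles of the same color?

11

The worst case takes 2 marbles of each color without reaching 3 of any: 5 × 2 = 10.
The next marble must bring some color to 3, so 10 + 1 = 11.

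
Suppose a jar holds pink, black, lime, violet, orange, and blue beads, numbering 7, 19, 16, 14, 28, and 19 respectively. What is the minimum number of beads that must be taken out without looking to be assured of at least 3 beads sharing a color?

Treat the 6 colors as pigeonholes.
The worst case takes 2 beads of each color without reaching 3 of any: 6 × 2 = 12.
The next bead must bring some color to 3, so 12 + 1 = 13.

13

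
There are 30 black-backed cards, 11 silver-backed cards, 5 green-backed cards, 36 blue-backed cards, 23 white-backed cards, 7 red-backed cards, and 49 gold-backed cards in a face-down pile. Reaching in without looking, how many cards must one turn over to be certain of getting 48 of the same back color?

160

Treat the 7 back colors as pigeonholes.
In the worst case we take at most 47 of each back color, but all 30 black-backed, all 11 silver-backed, all 5 green-backed, all 36 blue-backed, all 23 white-backed, and all 7 red-backed (fewer than 47), giving 30 + 11 + 5 + 36 + 23 + 7 + 47 = 159.
One more card then forces some back color to 48, so 159 + 1 = 160.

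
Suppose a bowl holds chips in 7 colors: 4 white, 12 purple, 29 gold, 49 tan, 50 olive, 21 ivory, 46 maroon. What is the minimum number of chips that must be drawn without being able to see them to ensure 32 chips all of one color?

In the worst case we take at most 31 of each color, but all 4 white, all 12 purple, all 29 gold, and all 21 ivory (fewer than 31), giving 4 + 12 + 29 + 31 + 31 + 21 + 31 = 159.
One more chip then forces some color to 32, so 159 + 1 = 160.

160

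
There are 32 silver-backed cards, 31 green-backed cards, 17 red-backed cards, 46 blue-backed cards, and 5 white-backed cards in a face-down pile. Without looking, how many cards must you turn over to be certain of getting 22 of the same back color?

86

In the worst case we take at most 21 of each back color, but all 17 red-backed and all 5 white-backed (fewer than 21), giving 21 + 21 + 17 + 21 + 5 = 85.
One more card then forces some back color to 22, so 85 + 1 = 86.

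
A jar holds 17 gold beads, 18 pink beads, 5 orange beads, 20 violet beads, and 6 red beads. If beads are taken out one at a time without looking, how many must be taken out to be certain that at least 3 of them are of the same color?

Treat the 5 colors as pigeonholes.
The worst case takes 2 beads of each color without reaching 3 of any: 5 × 2 = 10.
The next bead must bring some color to 3, so 10 + 1 = 11.

11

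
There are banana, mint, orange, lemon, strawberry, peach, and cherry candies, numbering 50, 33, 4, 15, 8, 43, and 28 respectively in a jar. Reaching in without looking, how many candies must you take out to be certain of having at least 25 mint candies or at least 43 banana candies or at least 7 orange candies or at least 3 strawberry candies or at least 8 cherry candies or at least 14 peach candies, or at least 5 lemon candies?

The worst case stops just short of every target: 42 banana, 24 mint, all 4 orange, 4 lemon, 2 strawberry, 13 peach, 7 cherry — 42 + 24 + 4 + 4 + 2 + 13 + 7 = 96 candies.
One more candy must push some flavor to its target, so 96 + 1 = 97.

97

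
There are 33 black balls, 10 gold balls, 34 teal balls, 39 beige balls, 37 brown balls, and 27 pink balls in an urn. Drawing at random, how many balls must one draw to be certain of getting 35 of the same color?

In the worst case we take at most 34 of each color, but all 33 black, all 10 gold, and all 27 pink (fewer than 34), giving 33 + 10 + 34 + 34 + 34 + 27 = 172.
One more ball then forces some color to 35, so 172 + 1 = 173.

173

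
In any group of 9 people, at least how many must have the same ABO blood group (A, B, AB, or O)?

There are 4 ABO blood groups, which serve as the pigeonholes.
If each of the 4 ABO blood groups held at most 2, the total would be at most 4 × 2 = 8 < 9, a contradiction.
So at least one holds ⌈9/4⌉ = 3.

3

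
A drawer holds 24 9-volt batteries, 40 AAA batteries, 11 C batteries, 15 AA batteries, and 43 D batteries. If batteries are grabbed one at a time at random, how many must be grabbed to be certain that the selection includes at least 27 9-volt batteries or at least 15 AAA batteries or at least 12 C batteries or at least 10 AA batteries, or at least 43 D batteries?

101

Each of the 5 types has its own threshold; avoid all of them simultaneously.
The worst case stops just short of every target: all 24 9-volt, 14 AAA, 11 C, 9 AA, 42 D — 24 + 14 + 11 + 9 + 42 = 100 batteries.
One more battery must push some type to its target, so 100 + 1 = 101.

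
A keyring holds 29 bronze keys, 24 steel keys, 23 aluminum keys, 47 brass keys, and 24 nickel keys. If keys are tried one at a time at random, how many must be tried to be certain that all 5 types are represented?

The hardest type to obtain is aluminum: we could draw every other key first — 147 − 23 = 124 keys — without a single aluminum one.
The next draw must be aluminum, so 124 + 1 = 125.

125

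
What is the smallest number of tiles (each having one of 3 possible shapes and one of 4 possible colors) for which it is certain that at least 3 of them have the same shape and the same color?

There are 3 × 4 = 12 (shape, color) combinations acting as pigeonholes.
With 12 × 2 = 24 tiles we could place exactly 2 in each, with no (shape, color) pair reaching 3.
One more forces some (shape, color) pair to hold 3, so 24 + 1 = 25.

25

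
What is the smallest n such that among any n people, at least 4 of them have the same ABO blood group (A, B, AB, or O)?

There are 4 ABO blood groups acting as pigeonholes.
With 4 × 3 = 12 people we could place exactly 3 in each, with no class reaching 4.
One more forces some class to hold 4, so 12 + 1 = 13.

13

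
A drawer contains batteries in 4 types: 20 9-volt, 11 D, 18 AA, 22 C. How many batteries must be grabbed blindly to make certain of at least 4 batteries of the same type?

The worst case takes 3 batteries of each type without reaching 4 of any: 4 × 3 = 12.
The next battery must bring some type to 4, so 12 + 1 = 13.

13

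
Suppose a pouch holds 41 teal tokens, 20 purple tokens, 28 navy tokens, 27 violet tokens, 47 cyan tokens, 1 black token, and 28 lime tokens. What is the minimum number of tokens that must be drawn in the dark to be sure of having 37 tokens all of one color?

177

In the worst case we take at most 36 of each color, but all 20 purple, all 28 navy, all 27 violet, all 1 black, and all 28 lime (fewer than 36), giving 36 + 20 + 28 + 27 + 36 + 1 + 28 = 176.
One more token then forces some color to 37, so 176 + 1 = 177.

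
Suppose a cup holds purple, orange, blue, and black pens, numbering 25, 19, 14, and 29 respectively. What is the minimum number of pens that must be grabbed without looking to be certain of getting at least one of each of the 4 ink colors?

The hardest ink color to obtain is blue: we could draw every other pen first — 87 − 14 = 73 pens — without a single blue one.
The next draw must be blue, so 73 + 1 = 74.

74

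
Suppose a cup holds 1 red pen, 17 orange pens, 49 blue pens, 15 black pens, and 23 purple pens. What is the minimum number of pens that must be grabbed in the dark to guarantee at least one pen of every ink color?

105

The hardest ink color to obtain is red: we could draw every other pen first — 105 − 1 = 104 pens — without a single red one.
The next draw must be red, so 104 + 1 = 105.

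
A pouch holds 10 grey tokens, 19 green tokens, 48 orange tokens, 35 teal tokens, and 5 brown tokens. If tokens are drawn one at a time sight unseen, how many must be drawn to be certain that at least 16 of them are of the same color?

61

Treat the 5 colors as pigeonholes.
In the worst case we take at most 15 of each color, but all 10 grey and all 5 brown (fewer than 15), giving 10 + 15 + 15 + 15 + 5 = 60.
One more token then forces some color to 16, so 60 + 1 = 61.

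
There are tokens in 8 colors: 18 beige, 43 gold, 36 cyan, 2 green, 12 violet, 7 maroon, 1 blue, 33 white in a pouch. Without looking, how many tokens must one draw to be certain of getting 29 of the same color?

125

In the worst case we take at most 28 of each color, but all 18 beige, all 2 green, all 12 violet, all 7 maroon, and all 1 blue (fewer than 28), giving 18 + 28 + 28 + 2 + 12 + 7 + 1 + 28 = 124.
One more token then forces some color to 29, so 124 + 1 = 125.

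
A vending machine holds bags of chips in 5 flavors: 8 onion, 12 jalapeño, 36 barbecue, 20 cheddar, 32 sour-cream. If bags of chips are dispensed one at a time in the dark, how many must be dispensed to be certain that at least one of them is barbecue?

73

The worst case draws every non-barbecue bag of chips first: 8 + 12 + 20 + 32 = 72.
The next draw is then forced to be barbecue, giving 72 + 1 = 73.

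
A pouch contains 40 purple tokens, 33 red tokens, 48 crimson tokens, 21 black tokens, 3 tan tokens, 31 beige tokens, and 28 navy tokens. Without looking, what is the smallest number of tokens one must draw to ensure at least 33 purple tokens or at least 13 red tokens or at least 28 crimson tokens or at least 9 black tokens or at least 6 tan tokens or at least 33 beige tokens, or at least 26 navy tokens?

Each of the 7 colors has its own threshold; avoid all of them simultaneously.
The worst case stops just short of every target: 32 purple, 12 red, 27 crimson, 8 black, all 3 tan, all 31 beige, 25 navy — 32 + 12 + 27 + 8 + 3 + 31 + 25 = 138 tokens.
One more token must push some color to its target, so 138 + 1 = 139.

139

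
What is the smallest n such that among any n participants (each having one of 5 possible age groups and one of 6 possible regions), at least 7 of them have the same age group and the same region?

There are 5 × 6 = 30 (age group, region) combinations acting as pigeonholes.
With 30 × 6 = 180 participants we could place exactly 6 in each, with no (age group, region) pair reaching 7.
One more forces some (age group, region) pair to hold 7, so 180 + 1 = 181.

181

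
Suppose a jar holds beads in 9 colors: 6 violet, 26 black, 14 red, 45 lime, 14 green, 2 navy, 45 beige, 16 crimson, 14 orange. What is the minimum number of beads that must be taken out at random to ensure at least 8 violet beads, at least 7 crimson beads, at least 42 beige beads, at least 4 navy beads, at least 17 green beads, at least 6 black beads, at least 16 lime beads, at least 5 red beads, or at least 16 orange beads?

The worst case stops just short of every target: all 6 violet, 5 black, 4 red, 15 lime, all 14 green, all 2 navy, 41 beige, 6 crimson, all 14 orange — 6 + 5 + 4 + 15 + 14 + 2 + 41 + 6 + 14 = 107 beads.
One more bead must push some color to its target, so 107 + 1 = 108.

108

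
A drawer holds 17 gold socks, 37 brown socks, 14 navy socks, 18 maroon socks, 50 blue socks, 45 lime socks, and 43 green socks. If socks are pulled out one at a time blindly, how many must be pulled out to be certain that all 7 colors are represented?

211

The hardest color to obtain is navy: we could draw every other sock first — 224 − 14 = 210 socks — without a single navy one.
The next draw must be navy, so 210 + 1 = 211.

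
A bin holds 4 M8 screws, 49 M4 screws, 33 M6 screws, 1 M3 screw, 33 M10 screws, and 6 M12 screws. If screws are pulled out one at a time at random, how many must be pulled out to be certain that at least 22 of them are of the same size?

75

In the worst case we take at most 21 of each size, but all 4 M8, all 1 M3, and all 6 M12 (fewer than 21), giving 4 + 21 + 21 + 1 + 21 + 6 = 74.
One more screw then forces some size to 22, so 74 + 1 = 75.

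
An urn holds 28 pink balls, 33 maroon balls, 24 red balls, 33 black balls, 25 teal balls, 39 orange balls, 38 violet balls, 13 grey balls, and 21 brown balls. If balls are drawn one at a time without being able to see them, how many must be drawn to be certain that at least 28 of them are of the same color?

219

Treat the 9 colors as pigeonholes.
In the worst case we take at most 27 of each color, but all 24 red, all 25 teal, all 13 grey, and all 21 brown (fewer than 27), giving 27 + 27 + 24 + 27 + 25 + 27 + 27 + 13 + 21 = 218.
One more ball then forces some color to 28, so 218 + 1 = 219.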